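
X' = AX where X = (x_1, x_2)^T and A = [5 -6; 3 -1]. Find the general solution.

Coefficient matrix A = [[5, -6], [3, -1]].
Characteristic polynomial det(A - λI) = λ^2 - 4λ + 13 = 0.
Eigenvalues λ = 2 ± 3i (complex conjugate pair).
For λ=2+3i: an eigenvector is (-1,-1) - i(1,0) = (-1 - i, -1).
A real fundamental pair from Re and Im of e^((2+3i)t)v: X_1 = e^(2t)(cos(3t)·(-1,-1) + sin(3t)·(1,0)), X_2 = e^(2t)(sin(3t)·(-1,-1) - cos(3t)·(1,0)).
General solution: C_1X_1 + C_2X_2.

x_1(t) = C_1e^(2t)sin(3t) - C_1e^(2t)cos(3t) - C_2e^(2t)sin(3t) - C_2e^(2t)cos(3t), x_2(t) = -C_1e^(2t)cos(3t) - C_2e^(2t)sin(3t)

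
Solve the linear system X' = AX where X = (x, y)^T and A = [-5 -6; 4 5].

Coefficient matrix A = [[-5, -6], [4, 5]].
Characteristic polynomial det(A - λI) = λ^2 - 1 = 0.
Eigenvalues λ = -1, 1.
For λ=-1: (A-λI) row 1 is [-4, -6], so an eigenvector is (3, -2).
For λ=1: (A-λI) row 1 is [-6, -6], so an eigenvector is (-1, 1).
General solution: K_1e^(-t)(3,-2) + K_2e^(t)(-1,1).

x(t) = 3K_1e^(-t) - K_2e^(t), y(t) = -2K_1e^(-t) + K_2e^(t)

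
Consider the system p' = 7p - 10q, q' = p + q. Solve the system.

p(t) = c_1e^(4t)sin(t) - 3c_1e^(4t)cos(t) - 3c_2e^(4t)sin(t) - c_2e^(4t)cos(t), q(t) = -c_1e^(4t)cos(t) - c_2e^(4t)sin(t)

Coefficient matrix A = [[7, -10], [1, 1]].
Characteristic polynomial det(A - λI) = λ^2 - 8λ + 17 = 0.
Eigenvalues λ = 4 ± i (complex conjugate pair).
For λ=4+i: an eigenvector is (-3,-1) - i(1,0) = (-3 - i, -1).
A real fundamental pair from Re and Im of e^((4+i)t)v: X_1 = e^(4t)(cos(t)·(-3,-1) + sin(t)·(1,0)), X_2 = e^(4t)(sin(t)·(-3,-1) - cos(t)·(1,0)).
General solution: c_1X_1 + c_2X_2.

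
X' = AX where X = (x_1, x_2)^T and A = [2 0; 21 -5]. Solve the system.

x_1(t) = C_1e^(2t), x_2(t) = 3C_1e^(2t) + C_2e^(-5t)

Coefficient matrix A = [[2, 0], [21, -5]].
Characteristic polynomial det(A - λI) = λ^2 + 3λ - 10 = 0.
Eigenvalues λ = 2, -5.
For λ=2: (A-λI) row 2 is [21, -7], so an eigenvector is (1, 3).
For λ=-5: (A-λI) row 1 is [7, 0], so an eigenvector is (0, 1).
General solution: C_1e^(2t)(1,3) + C_2e^(-5t)(0,1).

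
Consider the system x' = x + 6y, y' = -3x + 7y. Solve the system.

Coefficient matrix A = [[1, 6], [-3, 7]].
Characteristic polynomial det(A - λI) = λ^2 - 8λ + 25 = 0.
Eigenvalues λ = 4 ± 3i (complex conjugate pair).
For λ=4+3i: an eigenvector is (1,0) - i(-1,-1) = (1 + i, 0 + i).
A real fundamental pair from Re and Im of e^((4+3i)t)v: X_1 = e^(4t)(cos(3t)·(1,0) + sin(3t)·(-1,-1)), X_2 = e^(4t)(sin(3t)·(1,0) - cos(3t)·(-1,-1)).
General solution: C_1X_1 + C_2X_2.

x(t) = -C_1e^(4t)sin(3t) + C_1e^(4t)cos(3t) + C_2e^(4t)sin(3t) + C_2e^(4t)cos(3t), y(t) = -C_1e^(4t)sin(3t) + C_2e^(4t)cos(3t)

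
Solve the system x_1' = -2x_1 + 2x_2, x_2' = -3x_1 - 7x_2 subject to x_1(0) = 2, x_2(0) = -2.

Coefficient matrix A = [[-2, 2], [-3, -7]].
Characteristic polynomial det(A - λI) = λ^2 + 9λ + 20 = 0.
Eigenvalues λ = -4, -5.
For λ=-4: (A-λI) row 1 is [2, 2], so an eigenvector is (1, -1).
For λ=-5: (A-λI) row 1 is [3, 2], so an eigenvector is (-2, 3).
General solution: K_1e^(-4t)(1,-1) + K_2e^(-5t)(-2,3).
Applying x_1(0)=2, x_2(0)=-2 gives K_1=2, K_2=0.

x_1(t) = 2e^(-4t), x_2(t) = -2e^(-4t)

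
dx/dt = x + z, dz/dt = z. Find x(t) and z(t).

x(t) = -c_1e^(t) - c_2te^(t) + c_2e^(t), z(t) = -c_2e^(t)

Coefficient matrix A = [[1, 1], [0, 1]].
Characteristic polynomial det(A - λI) = λ^2 - 2λ + 1 = 0.
Single eigenvalue λ = 1 with algebraic multiplicity 2.
Eigenvector v = (-1,0); generalized eigenvector w with (A-λI)w=v is (1,-1).
General solution: e^(t)[c_1·v + c_2·(t·v + w)].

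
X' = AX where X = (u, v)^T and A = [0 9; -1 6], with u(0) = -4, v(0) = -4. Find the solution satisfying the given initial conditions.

Coefficient matrix A = [[0, 9], [-1, 6]].
Characteristic polynomial det(A - λI) = λ^2 - 6λ + 9 = 0.
Single eigenvalue λ = 3 with algebraic multiplicity 2.
Eigenvector v = (-3,-1); generalized eigenvector w with (A-λI)w=v is (-2,-1).
General solution: e^(3t)[C_1·v + C_2·(t·v + w)].
Applying u(0)=-4, v(0)=-4 gives C_1=-4, C_2=8.

u(t) = -24te^(3t) - 4e^(3t), v(t) = -8te^(3t) - 4e^(3t)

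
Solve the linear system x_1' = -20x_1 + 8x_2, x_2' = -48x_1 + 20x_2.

Coefficient matrix A = [[-20, 8], [-48, 20]].
Characteristic polynomial det(A - λI) = λ^2 - 16 = 0.
Eigenvalues λ = -4, 4.
For λ=-4: (A-λI) row 1 is [-16, 8], so an eigenvector is (-1, -2).
For λ=4: (A-λI) row 1 is [-24, 8], so an eigenvector is (-1, -3).
General solution: C_1e^(-4t)(-1,-2) + C_2e^(4t)(-1,-3).

x_1(t) = -C_1e^(-4t) - C_2e^(4t), x_2(t) = -2C_1e^(-4t) - 3C_2e^(4t)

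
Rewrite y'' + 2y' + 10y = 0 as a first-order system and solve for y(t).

Let x_1 = y, x_2 = y'. Then x_1' = x_2 and x_2' = -10x_1 - 2x_2.
A = [[0,1],[-10,-2]]; det(A-λI) = λ^2 + 2λ + 10.
Eigenvalues λ = -1 ± 3i.

y(t) = C_1e^(-t)cos(3t) + C_2e^(-t)sin(3t)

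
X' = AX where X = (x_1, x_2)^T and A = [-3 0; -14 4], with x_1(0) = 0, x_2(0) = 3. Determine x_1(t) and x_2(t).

Coefficient matrix A = [[-3, 0], [-14, 4]].
Characteristic polynomial det(A - λI) = λ^2 - λ - 12 = 0.
Eigenvalues λ = -3, 4.
For λ=-3: (A-λI) row 2 is [-14, 7], so an eigenvector is (1, 2).
For λ=4: (A-λI) row 1 is [-7, 0], so an eigenvector is (0, -1).
General solution: K_1e^(-3t)(1,2) + K_2e^(4t)(0,-1).
Applying x_1(0)=0, x_2(0)=3 gives K_1=0, K_2=-3.

x_1(t) = 0, x_2(t) = 3e^(4t)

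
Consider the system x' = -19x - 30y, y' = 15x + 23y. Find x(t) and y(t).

Coefficient matrix A = [[-19, -30], [15, 23]].
Characteristic polynomial det(A - λI) = λ^2 - 4λ + 13 = 0.
Eigenvalues λ = 2 ± 3i (complex conjugate pair).
For λ=2+3i: an eigenvector is (-1,1) - i(-3,2) = (-1 + 3i, 1 - 2i).
A real fundamental pair from Re and Im of e^((2+3i)t)v: X_1 = e^(2t)(cos(3t)·(-1,1) + sin(3t)·(-3,2)), X_2 = e^(2t)(sin(3t)·(-1,1) - cos(3t)·(-3,2)).
General solution: C_1X_1 + C_2X_2.

x(t) = -3C_1e^(2t)sin(3t) - C_1e^(2t)cos(3t) - C_2e^(2t)sin(3t) + 3C_2e^(2t)cos(3t), y(t) = 2C_1e^(2t)sin(3t) + C_1e^(2t)cos(3t) + C_2e^(2t)sin(3t) - 2C_2e^(2t)cos(3t)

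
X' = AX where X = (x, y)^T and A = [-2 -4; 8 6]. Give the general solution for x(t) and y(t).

Coefficient matrix A = [[-2, -4], [8, 6]].
Characteristic polynomial det(A - λI) = λ^2 - 4λ + 20 = 0.
Eigenvalues λ = 2 ± 4i (complex conjugate pair).
For λ=2+4i: an eigenvector is (1,-1) - i(0,1) = (1, -1 - i).
A real fundamental pair from Re and Im of e^((2+4i)t)v: X_1 = e^(2t)(cos(4t)·(1,-1) + sin(4t)·(0,1)), X_2 = e^(2t)(sin(4t)·(1,-1) - cos(4t)·(0,1)).
General solution: K_1X_1 + K_2X_2.

x(t) = K_1e^(2t)cos(4t) + K_2e^(2t)sin(4t), y(t) = K_1e^(2t)sin(4t) - K_1e^(2t)cos(4t) - K_2e^(2t)sin(4t) - K_2e^(2t)cos(4t)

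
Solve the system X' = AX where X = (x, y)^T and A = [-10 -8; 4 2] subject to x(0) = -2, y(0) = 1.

Coefficient matrix A = [[-10, -8], [4, 2]].
Characteristic polynomial det(A - λI) = λ^2 + 8λ + 12 = 0.
Eigenvalues λ = -6, -2.
For λ=-6: (A-λI) row 1 is [-4, -8], so an eigenvector is (-2, 1).
For λ=-2: (A-λI) row 1 is [-8, -8], so an eigenvector is (1, -1).
General solution: C_1e^(-6t)(-2,1) + C_2e^(-2t)(1,-1).
Applying x(0)=-2, y(0)=1 gives C_1=1, C_2=0.

x(t) = -2e^(-6t), y(t) = e^(-6t)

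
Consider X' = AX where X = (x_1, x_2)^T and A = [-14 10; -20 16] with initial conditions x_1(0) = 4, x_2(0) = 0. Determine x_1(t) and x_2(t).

x_1(t) = -4e^(6t) + 8e^(-4t), x_2(t) = -8e^(6t) + 8e^(-4t)

Coefficient matrix A = [[-14, 10], [-20, 16]].
Characteristic polynomial det(A - λI) = λ^2 - 2λ - 24 = 0.
Eigenvalues λ = 6, -4.
For λ=6: (A-λI) row 1 is [-20, 10], so an eigenvector is (-1, -2).
For λ=-4: (A-λI) row 1 is [-10, 10], so an eigenvector is (1, 1).
General solution: C_1e^(6t)(-1,-2) + C_2e^(-4t)(1,1).
Applying x_1(0)=4, x_2(0)=0 gives C_1=4, C_2=8.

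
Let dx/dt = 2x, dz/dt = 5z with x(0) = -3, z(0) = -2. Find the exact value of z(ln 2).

A = [[2,0],[0,5]]; eigenvalues λ = 5, 2.
Eigenvectors: (0,1) for λ=5, (-1,0) for λ=2.
From the initial condition, c_1 = -2, c_2 = 3.
z(ln 2) = (-2)(2^5)(1) + (3)(2^2)(0) = -64.

-64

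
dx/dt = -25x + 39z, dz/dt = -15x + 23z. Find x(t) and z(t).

Coefficient matrix A = [[-25, 39], [-15, 23]].
Characteristic polynomial det(A - λI) = λ^2 + 2λ + 10 = 0.
Eigenvalues λ = -1 ± 3i (complex conjugate pair).
For λ=-1+3i: an eigenvector is (-2,-1) - i(3,2) = (-2 - 3i, -1 - 2i).
A real fundamental pair from Re and Im of e^((-1+3i)t)v: X_1 = e^(-t)(cos(3t)·(-2,-1) + sin(3t)·(3,2)), X_2 = e^(-t)(sin(3t)·(-2,-1) - cos(3t)·(3,2)).
General solution: c_1X_1 + c_2X_2.

x(t) = 3c_1e^(-t)sin(3t) - 2c_1e^(-t)cos(3t) - 2c_2e^(-t)sin(3t) - 3c_2e^(-t)cos(3t), z(t) = 2c_1e^(-t)sin(3t) - c_1e^(-t)cos(3t) - c_2e^(-t)sin(3t) - 2c_2e^(-t)cos(3t)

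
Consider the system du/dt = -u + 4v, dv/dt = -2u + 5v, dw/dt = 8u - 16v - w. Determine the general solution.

Coefficient matrix A = [[-1, 4, 0], [-2, 5, 0], [8, -16, -1]].
det(A - λI) = 0 gives eigenvalues λ = -1, 3, 1.
For λ=-1: eigenvector (0,0,1).
For λ=3: eigenvector (1,1,-2).
For λ=1: eigenvector (2,1,0).
General solution: c_1e^(-t)(0,0,1) + c_2e^(3t)(1,1,-2) + c_3e^(t)(2,1,0).

u(t) = c_2e^(3t) + 2c_3e^(t), v(t) = c_2e^(3t) + c_3e^(t), w(t) = c_1e^(-t) - 2c_2e^(3t)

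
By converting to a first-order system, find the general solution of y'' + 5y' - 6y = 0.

Let x_1 = y, x_2 = y'. Then x_1' = x_2 and x_2' = 6x_1 - 5x_2.
A = [[0,1],[6,-5]]; det(A-λI) = λ^2 + 5λ - 6.
Eigenvalues λ = -6, 1 with eigenvectors (1,-6), (1,1).

y(t) = K_1e^(-6t) + K_2e^(t)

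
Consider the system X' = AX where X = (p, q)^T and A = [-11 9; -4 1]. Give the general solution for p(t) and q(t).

p(t) = 3c_1e^(-5t) + 3c_2te^(-5t) + c_2e^(-5t), q(t) = 2c_1e^(-5t) + 2c_2te^(-5t) + c_2e^(-5t)

Coefficient matrix A = [[-11, 9], [-4, 1]].
Characteristic polynomial det(A - λI) = λ^2 + 10λ + 25 = 0.
Single eigenvalue λ = -5 with algebraic multiplicity 2.
Eigenvector v = (3,2); generalized eigenvector w with (A-λI)w=v is (1,1).
General solution: e^(-5t)[c_1·v + c_2·(t·v + w)].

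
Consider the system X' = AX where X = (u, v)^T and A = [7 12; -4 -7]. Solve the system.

u(t) = -3K_1e^(-t) - 2K_2e^(t), v(t) = 2K_1e^(-t) + K_2e^(t)

Coefficient matrix A = [[7, 12], [-4, -7]].
Characteristic polynomial det(A - λI) = λ^2 - 1 = 0.
Eigenvalues λ = -1, 1.
For λ=-1: (A-λI) row 1 is [8, 12], so an eigenvector is (-3, 2).
For λ=1: (A-λI) row 1 is [6, 12], so an eigenvector is (-2, 1).
General solution: K_1e^(-t)(-3,2) + K_2e^(t)(-2,1).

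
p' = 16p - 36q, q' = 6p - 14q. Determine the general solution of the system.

Coefficient matrix A = [[16, -36], [6, -14]].
Characteristic polynomial det(A - λI) = λ^2 - 2λ - 8 = 0.
Eigenvalues λ = 4, -2.
For λ=4: (A-λI) row 1 is [12, -36], so an eigenvector is (3, 1).
For λ=-2: (A-λI) row 1 is [18, -36], so an eigenvector is (-2, -1).
General solution: c_1e^(4t)(3,1) + c_2e^(-2t)(-2,-1).

p(t) = 3c_1e^(4t) - 2c_2e^(-2t), q(t) = c_1e^(4t) - c_2e^(-2t)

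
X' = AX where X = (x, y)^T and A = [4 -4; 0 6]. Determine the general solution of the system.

Coefficient matrix A = [[4, -4], [0, 6]].
Characteristic polynomial det(A - λI) = λ^2 - 10λ + 24 = 0.
Eigenvalues λ = 4, 6.
For λ=4: (A-λI) row 1 is [0, -4], so an eigenvector is (1, 0).
For λ=6: (A-λI) row 1 is [-2, -4], so an eigenvector is (2, -1).
General solution: c_1e^(4t)(1,0) + c_2e^(6t)(2,-1).

x(t) = c_1e^(4t) + 2c_2e^(6t), y(t) = -c_2e^(6t)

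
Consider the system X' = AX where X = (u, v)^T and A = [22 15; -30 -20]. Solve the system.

Coefficient matrix A = [[22, 15], [-30, -20]].
Characteristic polynomial det(A - λI) = λ^2 - 2λ + 10 = 0.
Eigenvalues λ = 1 ± 3i (complex conjugate pair).
For λ=1+3i: an eigenvector is (2,-3) - i(-1,1) = (2 + i, -3 - i).
A real fundamental pair from Re and Im of e^((1+3i)t)v: X_1 = e^(t)(cos(3t)·(2,-3) + sin(3t)·(-1,1)), X_2 = e^(t)(sin(3t)·(2,-3) - cos(3t)·(-1,1)).
General solution: c_1X_1 + c_2X_2.

u(t) = -c_1e^(t)sin(3t) + 2c_1e^(t)cos(3t) + 2c_2e^(t)sin(3t) + c_2e^(t)cos(3t), v(t) = c_1e^(t)sin(3t) - 3c_1e^(t)cos(3t) - 3c_2e^(t)sin(3t) - c_2e^(t)cos(3t)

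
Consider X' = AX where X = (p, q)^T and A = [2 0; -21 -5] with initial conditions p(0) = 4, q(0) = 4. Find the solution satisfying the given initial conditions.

p(t) = 4e^(2t), q(t) = -12e^(2t) + 16e^(-5t)

Coefficient matrix A = [[2, 0], [-21, -5]].
Characteristic polynomial det(A - λI) = λ^2 + 3λ - 10 = 0.
Eigenvalues λ = 2, -5.
For λ=2: (A-λI) row 2 is [-21, -7], so an eigenvector is (-1, 3).
For λ=-5: (A-λI) row 1 is [7, 0], so an eigenvector is (0, -1).
General solution: C_1e^(2t)(-1,3) + C_2e^(-5t)(0,-1).
Applying p(0)=4, q(0)=4 gives C_1=-4, C_2=-16.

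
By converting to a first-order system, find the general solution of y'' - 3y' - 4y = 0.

y(t) = c_1e^(4t) + c_2e^(-t)

Let x_1 = y, x_2 = y'. Then x_1' = x_2 and x_2' = 4x_1 + 3x_2.
A = [[0,1],[4,3]]; det(A-λI) = λ^2 - 3λ - 4.
Eigenvalues λ = 4, -1 with eigenvectors (1,4), (1,-1).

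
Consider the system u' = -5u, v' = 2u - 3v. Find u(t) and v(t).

Coefficient matrix A = [[-5, 0], [2, -3]].
Characteristic polynomial det(A - λI) = λ^2 + 8λ + 15 = 0.
Eigenvalues λ = -5, -3.
For λ=-5: (A-λI) row 2 is [2, 2], so an eigenvector is (1, -1).
For λ=-3: (A-λI) row 1 is [-2, 0], so an eigenvector is (0, -1).
General solution: c_1e^(-5t)(1,-1) + c_2e^(-3t)(0,-1).

u(t) = c_1e^(-5t), v(t) = -c_1e^(-5t) - c_2e^(-3t)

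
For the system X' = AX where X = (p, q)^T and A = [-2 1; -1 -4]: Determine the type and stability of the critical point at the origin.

stable improper node

A = [[-2,1],[-1,-4]]; det(A-λI) = λ^2 + 6λ + 9.
repeated λ = -3 with a single eigenvector.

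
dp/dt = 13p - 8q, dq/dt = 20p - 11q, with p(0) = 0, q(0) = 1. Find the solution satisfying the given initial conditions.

Coefficient matrix A = [[13, -8], [20, -11]].
Characteristic polynomial det(A - λI) = λ^2 - 2λ + 17 = 0.
Eigenvalues λ = 1 ± 4i (complex conjugate pair).
For λ=1+4i: an eigenvector is (-1,-2) - i(1,1) = (-1 - i, -2 - i).
A real fundamental pair from Re and Im of e^((1+4i)t)v: X_1 = e^(t)(cos(4t)·(-1,-2) + sin(4t)·(1,1)), X_2 = e^(t)(sin(4t)·(-1,-2) - cos(4t)·(1,1)).
General solution: c_1X_1 + c_2X_2.
Applying p(0)=0, q(0)=1 gives c_1=-1, c_2=1.

p(t) = -2e^(t)sin(4t), q(t) = -3e^(t)sin(4t) + e^(t)cos(4t)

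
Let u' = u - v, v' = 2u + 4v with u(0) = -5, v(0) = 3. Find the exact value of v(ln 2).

A = [[1,-1],[2,4]]; eigenvalues λ = 3, 2.
Eigenvectors: (1,-2) for λ=3, (-1,1) for λ=2.
From the initial condition, c_1 = 2, c_2 = 7.
v(ln 2) = (2)(2^3)(-2) + (7)(2^2)(1) = -4.

-4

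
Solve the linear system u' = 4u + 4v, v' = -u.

u(t) = 2K_1e^(2t) + 2K_2te^(2t) - K_2e^(2t), v(t) = -K_1e^(2t) - K_2te^(2t) + K_2e^(2t)

Coefficient matrix A = [[4, 4], [-1, 0]].
Characteristic polynomial det(A - λI) = λ^2 - 4λ + 4 = 0.
Single eigenvalue λ = 2 with algebraic multiplicity 2.
Eigenvector v = (2,-1); generalized eigenvector w with (A-λI)w=v is (-1,1).
General solution: e^(2t)[K_1·v + K_2·(t·v + w)].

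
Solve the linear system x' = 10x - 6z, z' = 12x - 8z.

Coefficient matrix A = [[10, -6], [12, -8]].
Characteristic polynomial det(A - λI) = λ^2 - 2λ - 8 = 0.
Eigenvalues λ = -2, 4.
For λ=-2: (A-λI) row 1 is [12, -6], so an eigenvector is (-1, -2).
For λ=4: (A-λI) row 1 is [6, -6], so an eigenvector is (-1, -1).
General solution: K_1e^(-2t)(-1,-2) + K_2e^(4t)(-1,-1).

x(t) = -K_1e^(-2t) - K_2e^(4t), z(t) = -2K_1e^(-2t) - K_2e^(4t)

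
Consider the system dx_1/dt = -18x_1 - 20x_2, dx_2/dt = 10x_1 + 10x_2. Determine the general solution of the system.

x_1(t) = -c_1e^(-4t)sin(2t) + 3c_1e^(-4t)cos(2t) + 3c_2e^(-4t)sin(2t) + c_2e^(-4t)cos(2t), x_2(t) = c_1e^(-4t)sin(2t) - 2c_1e^(-4t)cos(2t) - 2c_2e^(-4t)sin(2t) - c_2e^(-4t)cos(2t)

Coefficient matrix A = [[-18, -20], [10, 10]].
Characteristic polynomial det(A - λI) = λ^2 + 8λ + 20 = 0.
Eigenvalues λ = -4 ± 2i (complex conjugate pair).
For λ=-4+2i: an eigenvector is (3,-2) - i(-1,1) = (3 + i, -2 - i).
A real fundamental pair from Re and Im of e^((-4+2i)t)v: X_1 = e^(-4t)(cos(2t)·(3,-2) + sin(2t)·(-1,1)), X_2 = e^(-4t)(sin(2t)·(3,-2) - cos(2t)·(-1,1)).
General solution: c_1X_1 + c_2X_2.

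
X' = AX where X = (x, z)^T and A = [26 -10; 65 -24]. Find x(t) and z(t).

Coefficient matrix A = [[26, -10], [65, -24]].
Characteristic polynomial det(A - λI) = λ^2 - 2λ + 26 = 0.
Eigenvalues λ = 1 ± 5i (complex conjugate pair).
For λ=1+5i: an eigenvector is (1,2) - i(1,3) = (1 - i, 2 - 3i).
A real fundamental pair from Re and Im of e^((1+5i)t)v: X_1 = e^(t)(cos(5t)·(1,2) + sin(5t)·(1,3)), X_2 = e^(t)(sin(5t)·(1,2) - cos(5t)·(1,3)).
General solution: c_1X_1 + c_2X_2.

x(t) = c_1e^(t)sin(5t) + c_1e^(t)cos(5t) + c_2e^(t)sin(5t) - c_2e^(t)cos(5t), z(t) = 3c_1e^(t)sin(5t) + 2c_1e^(t)cos(5t) + 2c_2e^(t)sin(5t) - 3c_2e^(t)cos(5t)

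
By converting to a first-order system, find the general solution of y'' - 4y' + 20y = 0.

Let x_1 = y, x_2 = y'. Then x_1' = x_2 and x_2' = -20x_1 + 4x_2.
A = [[0,1],[-20,4]]; det(A-λI) = λ^2 - 4λ + 20.
Eigenvalues λ = 2 ± 4i.

y(t) = c_1e^(2t)cos(4t) + c_2e^(2t)sin(4t)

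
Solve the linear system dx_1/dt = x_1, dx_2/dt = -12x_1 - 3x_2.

Coefficient matrix A = [[1, 0], [-12, -3]].
Characteristic polynomial det(A - λI) = λ^2 + 2λ - 3 = 0.
Eigenvalues λ = 1, -3.
For λ=1: (A-λI) row 2 is [-12, -4], so an eigenvector is (-1, 3).
For λ=-3: (A-λI) row 1 is [4, 0], so an eigenvector is (0, 1).
General solution: K_1e^(t)(-1,3) + K_2e^(-3t)(0,1).

x_1(t) = -K_1e^(t), x_2(t) = 3K_1e^(t) + K_2e^(-3t)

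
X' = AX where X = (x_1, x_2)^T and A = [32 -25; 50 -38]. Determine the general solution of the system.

Coefficient matrix A = [[32, -25], [50, -38]].
Characteristic polynomial det(A - λI) = λ^2 + 6λ + 34 = 0.
Eigenvalues λ = -3 ± 5i (complex conjugate pair).
For λ=-3+5i: an eigenvector is (2,3) - i(-1,-1) = (2 + i, 3 + i).
A real fundamental pair from Re and Im of e^((-3+5i)t)v: X_1 = e^(-3t)(cos(5t)·(2,3) + sin(5t)·(-1,-1)), X_2 = e^(-3t)(sin(5t)·(2,3) - cos(5t)·(-1,-1)).
General solution: c_1X_1 + c_2X_2.

x_1(t) = -c_1e^(-3t)sin(5t) + 2c_1e^(-3t)cos(5t) + 2c_2e^(-3t)sin(5t) + c_2e^(-3t)cos(5t), x_2(t) = -c_1e^(-3t)sin(5t) + 3c_1e^(-3t)cos(5t) + 3c_2e^(-3t)sin(5t) + c_2e^(-3t)cos(5t)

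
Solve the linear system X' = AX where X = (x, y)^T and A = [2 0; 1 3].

x(t) = c_2e^(2t), y(t) = -c_1e^(3t) - c_2e^(2t)

Coefficient matrix A = [[2, 0], [1, 3]].
Characteristic polynomial det(A - λI) = λ^2 - 5λ + 6 = 0.
Eigenvalues λ = 3, 2.
For λ=3: (A-λI) row 1 is [-1, 0], so an eigenvector is (0, -1).
For λ=2: (A-λI) row 2 is [1, 1], so an eigenvector is (1, -1).
General solution: c_1e^(3t)(0,-1) + c_2e^(2t)(1,-1).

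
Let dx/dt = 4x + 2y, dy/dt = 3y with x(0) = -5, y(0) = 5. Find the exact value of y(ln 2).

40

A = [[4,2],[0,3]]; eigenvalues λ = 4, 3.
Eigenvectors: (1,0) for λ=4, (-2,1) for λ=3.
From the initial condition, c_1 = 5, c_2 = 5.
y(ln 2) = (5)(2^4)(0) + (5)(2^3)(1) = 40.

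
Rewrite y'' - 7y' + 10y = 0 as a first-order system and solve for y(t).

Let x_1 = y, x_2 = y'. Then x_1' = x_2 and x_2' = -10x_1 + 7x_2.
A = [[0,1],[-10,7]]; det(A-λI) = λ^2 - 7λ + 10.
Eigenvalues λ = 2, 5 with eigenvectors (1,2), (1,5).

y(t) = C_1e^(2t) + C_2e^(5t)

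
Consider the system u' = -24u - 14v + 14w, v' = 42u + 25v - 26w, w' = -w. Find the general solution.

Coefficient matrix A = [[-24, -14, 14], [42, 25, -26], [0, 0, -1]].
det(A - λI) = 0 gives eigenvalues λ = -1, -3, 4.
For λ=-1: eigenvector (0,1,1).
For λ=-3: eigenvector (2,-3,0).
For λ=4: eigenvector (1,-2,0).
General solution: c_1e^(-t)(0,1,1) + c_2e^(-3t)(2,-3,0) + c_3e^(4t)(1,-2,0).

u(t) = 2c_2e^(-3t) + c_3e^(4t), v(t) = c_1e^(-t) - 3c_2e^(-3t) - 2c_3e^(4t), w(t) = c_1e^(-t)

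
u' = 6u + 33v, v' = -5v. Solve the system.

u(t) = -c_1e^(6t) - 3c_2e^(-5t), v(t) = c_2e^(-5t)

Coefficient matrix A = [[6, 33], [0, -5]].
Characteristic polynomial det(A - λI) = λ^2 - λ - 30 = 0.
Eigenvalues λ = 6, -5.
For λ=6: (A-λI) row 1 is [0, 33], so an eigenvector is (-1, 0).
For λ=-5: (A-λI) row 1 is [11, 33], so an eigenvector is (-3, 1).
General solution: c_1e^(6t)(-1,0) + c_2e^(-5t)(-3,1).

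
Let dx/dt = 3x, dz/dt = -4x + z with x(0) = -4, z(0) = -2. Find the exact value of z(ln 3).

A = [[3,0],[-4,1]]; eigenvalues λ = 1, 3.
Eigenvectors: (0,-1) for λ=1, (-1,2) for λ=3.
From the initial condition, c_1 = 10, c_2 = 4.
z(ln 3) = (10)(3^1)(-1) + (4)(3^3)(2) = 186.

186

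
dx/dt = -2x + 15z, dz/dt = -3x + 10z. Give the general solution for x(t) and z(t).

x(t) = 2c_1e^(4t)sin(3t) - c_1e^(4t)cos(3t) - c_2e^(4t)sin(3t) - 2c_2e^(4t)cos(3t), z(t) = c_1e^(4t)sin(3t) - c_2e^(4t)cos(3t)

Coefficient matrix A = [[-2, 15], [-3, 10]].
Characteristic polynomial det(A - λI) = λ^2 - 8λ + 25 = 0.
Eigenvalues λ = 4 ± 3i (complex conjugate pair).
For λ=4+3i: an eigenvector is (-1,0) - i(2,1) = (-1 - 2i, 0 - i).
A real fundamental pair from Re and Im of e^((4+3i)t)v: X_1 = e^(4t)(cos(3t)·(-1,0) + sin(3t)·(2,1)), X_2 = e^(4t)(sin(3t)·(-1,0) - cos(3t)·(2,1)).
General solution: c_1X_1 + c_2X_2.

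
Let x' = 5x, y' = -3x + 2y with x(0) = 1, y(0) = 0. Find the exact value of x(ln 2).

A = [[5,0],[-3,2]]; eigenvalues λ = 2, 5.
Eigenvectors: (0,-1) for λ=2, (1,-1) for λ=5.
From the initial condition, c_1 = -1, c_2 = 1.
x(ln 2) = (-1)(2^2)(0) + (1)(2^5)(1) = 32.

32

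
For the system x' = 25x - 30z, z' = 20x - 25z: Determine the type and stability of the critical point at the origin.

A = [[25,-30],[20,-25]]; det(A-λI) = λ^2 - 25.
λ = 5, -5: opposite signs.

saddle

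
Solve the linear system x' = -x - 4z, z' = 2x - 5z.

Coefficient matrix A = [[-1, -4], [2, -5]].
Characteristic polynomial det(A - λI) = λ^2 + 6λ + 13 = 0.
Eigenvalues λ = -3 ± 2i (complex conjugate pair).
For λ=-3+2i: an eigenvector is (1,1) - i(-1,0) = (1 + i, 1).
A real fundamental pair from Re and Im of e^((-3+2i)t)v: X_1 = e^(-3t)(cos(2t)·(1,1) + sin(2t)·(-1,0)), X_2 = e^(-3t)(sin(2t)·(1,1) - cos(2t)·(-1,0)).
General solution: C_1X_1 + C_2X_2.

x(t) = -C_1e^(-3t)sin(2t) + C_1e^(-3t)cos(2t) + C_2e^(-3t)sin(2t) + C_2e^(-3t)cos(2t), z(t) = C_1e^(-3t)cos(2t) + C_2e^(-3t)sin(2t)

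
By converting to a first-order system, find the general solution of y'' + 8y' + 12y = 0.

Let x_1 = y, x_2 = y'. Then x_1' = x_2 and x_2' = -12x_1 - 8x_2.
A = [[0,1],[-12,-8]]; det(A-λI) = λ^2 + 8λ + 12.
Eigenvalues λ = -2, -6 with eigenvectors (1,-2), (1,-6).

y(t) = C_1e^(-2t) + C_2e^(-6t)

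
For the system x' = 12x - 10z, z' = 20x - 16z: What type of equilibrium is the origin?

stable spiral

A = [[12,-10],[20,-16]]; det(A-λI) = λ^2 + 4λ + 8.
λ = -2 ± 2i: negative real part.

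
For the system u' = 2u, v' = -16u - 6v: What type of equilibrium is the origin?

A = [[2,0],[-16,-6]]; det(A-λI) = λ^2 + 4λ - 12.
λ = 2, -6: opposite signs.

saddle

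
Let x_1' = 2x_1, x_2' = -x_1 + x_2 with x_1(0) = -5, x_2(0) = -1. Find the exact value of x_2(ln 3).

27

A = [[2,0],[-1,1]]; eigenvalues λ = 2, 1.
Eigenvectors: (1,-1) for λ=2, (0,1) for λ=1.
From the initial condition, c_1 = -5, c_2 = -6.
x_2(ln 3) = (-5)(3^2)(-1) + (-6)(3^1)(1) = 27.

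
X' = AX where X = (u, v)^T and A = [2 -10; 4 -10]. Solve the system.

Coefficient matrix A = [[2, -10], [4, -10]].
Characteristic polynomial det(A - λI) = λ^2 + 8λ + 20 = 0.
Eigenvalues λ = -4 ± 2i (complex conjugate pair).
For λ=-4+2i: an eigenvector is (-2,-1) - i(-1,-1) = (-2 + i, -1 + i).
A real fundamental pair from Re and Im of e^((-4+2i)t)v: X_1 = e^(-4t)(cos(2t)·(-2,-1) + sin(2t)·(-1,-1)), X_2 = e^(-4t)(sin(2t)·(-2,-1) - cos(2t)·(-1,-1)).
General solution: c_1X_1 + c_2X_2.

u(t) = -c_1e^(-4t)sin(2t) - 2c_1e^(-4t)cos(2t) - 2c_2e^(-4t)sin(2t) + c_2e^(-4t)cos(2t), v(t) = -c_1e^(-4t)sin(2t) - c_1e^(-4t)cos(2t) - c_2e^(-4t)sin(2t) + c_2e^(-4t)cos(2t)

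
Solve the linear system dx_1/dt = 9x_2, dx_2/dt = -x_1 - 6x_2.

x_1(t) = 3c_1e^(-3t) + 3c_2te^(-3t) - 2c_2e^(-3t), x_2(t) = -c_1e^(-3t) - c_2te^(-3t) + c_2e^(-3t)

Coefficient matrix A = [[0, 9], [-1, -6]].
Characteristic polynomial det(A - λI) = λ^2 + 6λ + 9 = 0.
Single eigenvalue λ = -3 with algebraic multiplicity 2.
Eigenvector v = (3,-1); generalized eigenvector w with (A-λI)w=v is (-2,1).
General solution: e^(-3t)[c_1·v + c_2·(t·v + w)].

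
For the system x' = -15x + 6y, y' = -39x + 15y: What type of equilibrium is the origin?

center

A = [[-15,6],[-39,15]]; det(A-λI) = λ^2 + 9.
λ = 0 ± 3i: zero real part.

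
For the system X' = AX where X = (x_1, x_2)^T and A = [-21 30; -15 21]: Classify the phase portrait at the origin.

center

A = [[-21,30],[-15,21]]; det(A-λI) = λ^2 + 9.
λ = 0 ± 3i: zero real part.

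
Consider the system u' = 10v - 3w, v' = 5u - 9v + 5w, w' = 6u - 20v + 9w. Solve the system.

Coefficient matrix A = [[0, 10, -3], [5, -9, 5], [6, -20, 9]].
det(A - λI) = 0 gives eigenvalues λ = -4, 3, 1.
For λ=-4: eigenvector (1,-1,-2).
For λ=3: eigenvector (-1,0,1).
For λ=1: eigenvector (-2,1,4).
General solution: K_1e^(-4t)(1,-1,-2) + K_2e^(3t)(-1,0,1) + K_3e^(t)(-2,1,4).

u(t) = K_1e^(-4t) - K_2e^(3t) - 2K_3e^(t), v(t) = -K_1e^(-4t) + K_3e^(t), w(t) = -2K_1e^(-4t) + K_2e^(3t) + 4K_3e^(t)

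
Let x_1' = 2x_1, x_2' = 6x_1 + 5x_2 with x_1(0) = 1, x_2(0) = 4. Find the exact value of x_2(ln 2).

184

A = [[2,0],[6,5]]; eigenvalues λ = 5, 2.
Eigenvectors: (0,1) for λ=5, (-1,2) for λ=2.
From the initial condition, c_1 = 6, c_2 = -1.
x_2(ln 2) = (6)(2^5)(1) + (-1)(2^2)(2) = 184.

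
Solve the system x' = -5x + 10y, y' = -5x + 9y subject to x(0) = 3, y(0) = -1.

x(t) = -31e^(2t)sin(t) + 3e^(2t)cos(t), y(t) = -22e^(2t)sin(t) - e^(2t)cos(t)

Coefficient matrix A = [[-5, 10], [-5, 9]].
Characteristic polynomial det(A - λI) = λ^2 - 4λ + 5 = 0.
Eigenvalues λ = 2 ± i (complex conjugate pair).
For λ=2+i: an eigenvector is (-3,-2) - i(1,1) = (-3 - i, -2 - i).
A real fundamental pair from Re and Im of e^((2+i)t)v: X_1 = e^(2t)(cos(t)·(-3,-2) + sin(t)·(1,1)), X_2 = e^(2t)(sin(t)·(-3,-2) - cos(t)·(1,1)).
General solution: K_1X_1 + K_2X_2.
Applying x(0)=3, y(0)=-1 gives K_1=-4, K_2=9.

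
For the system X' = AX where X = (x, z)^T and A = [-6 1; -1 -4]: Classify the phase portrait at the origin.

stable improper node

A = [[-6,1],[-1,-4]]; det(A-λI) = λ^2 + 10λ + 25.
repeated λ = -5 with a single eigenvector.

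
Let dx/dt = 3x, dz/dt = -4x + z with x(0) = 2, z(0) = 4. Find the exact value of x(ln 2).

16

A = [[3,0],[-4,1]]; eigenvalues λ = 3, 1.
Eigenvectors: (-1,2) for λ=3, (0,-1) for λ=1.
From the initial condition, c_1 = -2, c_2 = -8.
x(ln 2) = (-2)(2^3)(-1) + (-8)(2^1)(0) = 16.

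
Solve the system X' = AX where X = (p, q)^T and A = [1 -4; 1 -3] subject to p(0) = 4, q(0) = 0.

p(t) = 8te^(-t) + 4e^(-t), q(t) = 4te^(-t)

Coefficient matrix A = [[1, -4], [1, -3]].
Characteristic polynomial det(A - λI) = λ^2 + 2λ + 1 = 0.
Single eigenvalue λ = -1 with algebraic multiplicity 2.
Eigenvector v = (-2,-1); generalized eigenvector w with (A-λI)w=v is (-1,0).
General solution: e^(-t)[K_1·v + K_2·(t·v + w)].
Applying p(0)=4, q(0)=0 gives K_1=0, K_2=-4.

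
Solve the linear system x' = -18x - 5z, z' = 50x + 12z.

x(t) = K_1e^(-3t)cos(5t) + K_2e^(-3t)sin(5t), z(t) = K_1e^(-3t)sin(5t) - 3K_1e^(-3t)cos(5t) - 3K_2e^(-3t)sin(5t) - K_2e^(-3t)cos(5t)

Coefficient matrix A = [[-18, -5], [50, 12]].
Characteristic polynomial det(A - λI) = λ^2 + 6λ + 34 = 0.
Eigenvalues λ = -3 ± 5i (complex conjugate pair).
For λ=-3+5i: an eigenvector is (1,-3) - i(0,1) = (1, -3 - i).
A real fundamental pair from Re and Im of e^((-3+5i)t)v: X_1 = e^(-3t)(cos(5t)·(1,-3) + sin(5t)·(0,1)), X_2 = e^(-3t)(sin(5t)·(1,-3) - cos(5t)·(0,1)).
General solution: K_1X_1 + K_2X_2.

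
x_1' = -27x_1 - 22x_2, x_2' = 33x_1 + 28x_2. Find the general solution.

x_1(t) = -c_1e^(-5t) + 2c_2e^(6t), x_2(t) = c_1e^(-5t) - 3c_2e^(6t)

Coefficient matrix A = [[-27, -22], [33, 28]].
Characteristic polynomial det(A - λI) = λ^2 - λ - 30 = 0.
Eigenvalues λ = -5, 6.
For λ=-5: (A-λI) row 1 is [-22, -22], so an eigenvector is (-1, 1).
For λ=6: (A-λI) row 1 is [-33, -22], so an eigenvector is (2, -3).
General solution: c_1e^(-5t)(-1,1) + c_2e^(6t)(2,-3).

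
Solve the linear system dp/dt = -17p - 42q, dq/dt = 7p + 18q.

Coefficient matrix A = [[-17, -42], [7, 18]].
Characteristic polynomial det(A - λI) = λ^2 - λ - 12 = 0.
Eigenvalues λ = 4, -3.
For λ=4: (A-λI) row 1 is [-21, -42], so an eigenvector is (2, -1).
For λ=-3: (A-λI) row 1 is [-14, -42], so an eigenvector is (-3, 1).
General solution: K_1e^(4t)(2,-1) + K_2e^(-3t)(-3,1).

p(t) = 2K_1e^(4t) - 3K_2e^(-3t), q(t) = -K_1e^(4t) + K_2e^(-3t)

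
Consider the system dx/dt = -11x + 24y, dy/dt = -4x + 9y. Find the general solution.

x(t) = -3C_1e^(-3t) - 2C_2e^(t), y(t) = -C_1e^(-3t) - C_2e^(t)

Coefficient matrix A = [[-11, 24], [-4, 9]].
Characteristic polynomial det(A - λI) = λ^2 + 2λ - 3 = 0.
Eigenvalues λ = -3, 1.
For λ=-3: (A-λI) row 1 is [-8, 24], so an eigenvector is (-3, -1).
For λ=1: (A-λI) row 1 is [-12, 24], so an eigenvector is (-2, -1).
General solution: C_1e^(-3t)(-3,-1) + C_2e^(t)(-2,-1).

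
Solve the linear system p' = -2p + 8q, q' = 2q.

Coefficient matrix A = [[-2, 8], [0, 2]].
Characteristic polynomial det(A - λI) = λ^2 - 4 = 0.
Eigenvalues λ = 2, -2.
For λ=2: (A-λI) row 1 is [-4, 8], so an eigenvector is (2, 1).
For λ=-2: (A-λI) row 1 is [0, 8], so an eigenvector is (-1, 0).
General solution: c_1e^(2t)(2,1) + c_2e^(-2t)(-1,0).

p(t) = 2c_1e^(2t) - c_2e^(-2t), q(t) = c_1e^(2t)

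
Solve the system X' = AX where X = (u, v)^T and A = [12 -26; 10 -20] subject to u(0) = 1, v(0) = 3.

u(t) = -31e^(-4t)sin(2t) + e^(-4t)cos(2t), v(t) = -19e^(-4t)sin(2t) + 3e^(-4t)cos(2t)

Coefficient matrix A = [[12, -26], [10, -20]].
Characteristic polynomial det(A - λI) = λ^2 + 8λ + 20 = 0.
Eigenvalues λ = -4 ± 2i (complex conjugate pair).
For λ=-4+2i: an eigenvector is (2,1) - i(3,2) = (2 - 3i, 1 - 2i).
A real fundamental pair from Re and Im of e^((-4+2i)t)v: X_1 = e^(-4t)(cos(2t)·(2,1) + sin(2t)·(3,2)), X_2 = e^(-4t)(sin(2t)·(2,1) - cos(2t)·(3,2)).
General solution: K_1X_1 + K_2X_2.
Applying u(0)=1, v(0)=3 gives K_1=-7, K_2=-5.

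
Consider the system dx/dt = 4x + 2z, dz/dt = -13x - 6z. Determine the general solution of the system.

x(t) = C_1e^(-t)sin(t) - C_1e^(-t)cos(t) - C_2e^(-t)sin(t) - C_2e^(-t)cos(t), z(t) = -2C_1e^(-t)sin(t) + 3C_1e^(-t)cos(t) + 3C_2e^(-t)sin(t) + 2C_2e^(-t)cos(t)

Coefficient matrix A = [[4, 2], [-13, -6]].
Characteristic polynomial det(A - λI) = λ^2 + 2λ + 2 = 0.
Eigenvalues λ = -1 ± i (complex conjugate pair).
For λ=-1+i: an eigenvector is (-1,3) - i(1,-2) = (-1 - i, 3 + 2i).
A real fundamental pair from Re and Im of e^((-1+i)t)v: X_1 = e^(-t)(cos(t)·(-1,3) + sin(t)·(1,-2)), X_2 = e^(-t)(sin(t)·(-1,3) - cos(t)·(1,-2)).
General solution: C_1X_1 + C_2X_2.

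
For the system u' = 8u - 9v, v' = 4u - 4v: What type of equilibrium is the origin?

A = [[8,-9],[4,-4]]; det(A-λI) = λ^2 - 4λ + 4.
repeated λ = 2 with a single eigenvector.

unstable improper node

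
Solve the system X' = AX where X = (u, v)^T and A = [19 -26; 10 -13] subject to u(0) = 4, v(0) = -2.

Coefficient matrix A = [[19, -26], [10, -13]].
Characteristic polynomial det(A - λI) = λ^2 - 6λ + 13 = 0.
Eigenvalues λ = 3 ± 2i (complex conjugate pair).
For λ=3+2i: an eigenvector is (-3,-2) - i(2,1) = (-3 - 2i, -2 - i).
A real fundamental pair from Re and Im of e^((3+2i)t)v: X_1 = e^(3t)(cos(2t)·(-3,-2) + sin(2t)·(2,1)), X_2 = e^(3t)(sin(2t)·(-3,-2) - cos(2t)·(2,1)).
General solution: K_1X_1 + K_2X_2.
Applying u(0)=4, v(0)=-2 gives K_1=8, K_2=-14.

u(t) = 58e^(3t)sin(2t) + 4e^(3t)cos(2t), v(t) = 36e^(3t)sin(2t) - 2e^(3t)cos(2t)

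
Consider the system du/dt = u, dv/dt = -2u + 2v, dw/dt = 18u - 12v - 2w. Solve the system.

Coefficient matrix A = [[1, 0, 0], [-2, 2, 0], [18, -12, -2]].
det(A - λI) = 0 gives eigenvalues λ = -2, 2, 1.
For λ=-2: eigenvector (0,0,1).
For λ=2: eigenvector (0,1,-3).
For λ=1: eigenvector (1,2,-2).
General solution: c_1e^(-2t)(0,0,1) + c_2e^(2t)(0,1,-3) + c_3e^(t)(1,2,-2).

u(t) = c_3e^(t), v(t) = c_2e^(2t) + 2c_3e^(t), w(t) = c_1e^(-2t) - 3c_2e^(2t) - 2c_3e^(t)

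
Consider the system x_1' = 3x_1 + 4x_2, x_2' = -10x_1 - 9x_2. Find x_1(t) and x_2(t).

Coefficient matrix A = [[3, 4], [-10, -9]].
Characteristic polynomial det(A - λI) = λ^2 + 6λ + 13 = 0.
Eigenvalues λ = -3 ± 2i (complex conjugate pair).
For λ=-3+2i: an eigenvector is (1,-2) - i(-1,1) = (1 + i, -2 - i).
A real fundamental pair from Re and Im of e^((-3+2i)t)v: X_1 = e^(-3t)(cos(2t)·(1,-2) + sin(2t)·(-1,1)), X_2 = e^(-3t)(sin(2t)·(1,-2) - cos(2t)·(-1,1)).
General solution: K_1X_1 + K_2X_2.

x_1(t) = -K_1e^(-3t)sin(2t) + K_1e^(-3t)cos(2t) + K_2e^(-3t)sin(2t) + K_2e^(-3t)cos(2t), x_2(t) = K_1e^(-3t)sin(2t) - 2K_1e^(-3t)cos(2t) - 2K_2e^(-3t)sin(2t) - K_2e^(-3t)cos(2t)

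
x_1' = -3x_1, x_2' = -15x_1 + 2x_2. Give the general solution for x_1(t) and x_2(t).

x_1(t) = C_1e^(-3t), x_2(t) = 3C_1e^(-3t) + C_2e^(2t)

Coefficient matrix A = [[-3, 0], [-15, 2]].
Characteristic polynomial det(A - λI) = λ^2 + λ - 6 = 0.
Eigenvalues λ = -3, 2.
For λ=-3: (A-λI) row 2 is [-15, 5], so an eigenvector is (1, 3).
For λ=2: (A-λI) row 1 is [-5, 0], so an eigenvector is (0, 1).
General solution: C_1e^(-3t)(1,3) + C_2e^(2t)(0,1).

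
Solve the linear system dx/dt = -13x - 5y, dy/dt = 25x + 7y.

x(t) = -c_1e^(-3t)cos(5t) - c_2e^(-3t)sin(5t), y(t) = -c_1e^(-3t)sin(5t) + 2c_1e^(-3t)cos(5t) + 2c_2e^(-3t)sin(5t) + c_2e^(-3t)cos(5t)

Coefficient matrix A = [[-13, -5], [25, 7]].
Characteristic polynomial det(A - λI) = λ^2 + 6λ + 34 = 0.
Eigenvalues λ = -3 ± 5i (complex conjugate pair).
For λ=-3+5i: an eigenvector is (-1,2) - i(0,-1) = (-1, 2 + i).
A real fundamental pair from Re and Im of e^((-3+5i)t)v: X_1 = e^(-3t)(cos(5t)·(-1,2) + sin(5t)·(0,-1)), X_2 = e^(-3t)(sin(5t)·(-1,2) - cos(5t)·(0,-1)).
General solution: c_1X_1 + c_2X_2.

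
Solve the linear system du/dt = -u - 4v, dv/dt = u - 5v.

Coefficient matrix A = [[-1, -4], [1, -5]].
Characteristic polynomial det(A - λI) = λ^2 + 6λ + 9 = 0.
Single eigenvalue λ = -3 with algebraic multiplicity 2.
Eigenvector v = (-2,-1); generalized eigenvector w with (A-λI)w=v is (1,1).
General solution: e^(-3t)[K_1·v + K_2·(t·v + w)].

u(t) = -2K_1e^(-3t) - 2K_2te^(-3t) + K_2e^(-3t), v(t) = -K_1e^(-3t) - K_2te^(-3t) + K_2e^(-3t)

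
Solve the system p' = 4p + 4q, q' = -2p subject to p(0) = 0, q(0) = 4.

p(t) = 8e^(2t)sin(2t), q(t) = -4e^(2t)sin(2t) + 4e^(2t)cos(2t)

Coefficient matrix A = [[4, 4], [-2, 0]].
Characteristic polynomial det(A - λI) = λ^2 - 4λ + 8 = 0.
Eigenvalues λ = 2 ± 2i (complex conjugate pair).
For λ=2+2i: an eigenvector is (-1,0) - i(-1,1) = (-1 + i, 0 - i).
A real fundamental pair from Re and Im of e^((2+2i)t)v: X_1 = e^(2t)(cos(2t)·(-1,0) + sin(2t)·(-1,1)), X_2 = e^(2t)(sin(2t)·(-1,0) - cos(2t)·(-1,1)).
General solution: K_1X_1 + K_2X_2.
Applying p(0)=0, q(0)=4 gives K_1=-4, K_2=-4.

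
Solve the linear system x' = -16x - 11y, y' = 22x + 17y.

x(t) = -c_1e^(6t) + c_2e^(-5t), y(t) = 2c_1e^(6t) - c_2e^(-5t)

Coefficient matrix A = [[-16, -11], [22, 17]].
Characteristic polynomial det(A - λI) = λ^2 - λ - 30 = 0.
Eigenvalues λ = 6, -5.
For λ=6: (A-λI) row 1 is [-22, -11], so an eigenvector is (-1, 2).
For λ=-5: (A-λI) row 1 is [-11, -11], so an eigenvector is (1, -1).
General solution: c_1e^(6t)(-1,2) + c_2e^(-5t)(1,-1).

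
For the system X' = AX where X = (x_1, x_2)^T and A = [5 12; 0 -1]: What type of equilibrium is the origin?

A = [[5,12],[0,-1]]; det(A-λI) = λ^2 - 4λ - 5.
λ = -1, 5: opposite signs.

saddle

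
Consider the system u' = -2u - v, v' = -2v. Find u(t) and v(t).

Coefficient matrix A = [[-2, -1], [0, -2]].
Characteristic polynomial det(A - λI) = λ^2 + 4λ + 4 = 0.
Single eigenvalue λ = -2 with algebraic multiplicity 2.
Eigenvector v = (1,0); generalized eigenvector w with (A-λI)w=v is (2,-1).
General solution: e^(-2t)[c_1·v + c_2·(t·v + w)].

u(t) = c_1e^(-2t) + c_2te^(-2t) + 2c_2e^(-2t), v(t) = -c_2e^(-2t)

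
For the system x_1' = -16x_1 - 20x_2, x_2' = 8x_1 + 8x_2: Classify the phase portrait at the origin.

stable spiral

A = [[-16,-20],[8,8]]; det(A-λI) = λ^2 + 8λ + 32.
λ = -4 ± 4i: negative real part.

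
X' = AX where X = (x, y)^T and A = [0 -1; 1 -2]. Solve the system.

Coefficient matrix A = [[0, -1], [1, -2]].
Characteristic polynomial det(A - λI) = λ^2 + 2λ + 1 = 0.
Single eigenvalue λ = -1 with algebraic multiplicity 2.
Eigenvector v = (-1,-1); generalized eigenvector w with (A-λI)w=v is (-2,-1).
General solution: e^(-t)[c_1·v + c_2·(t·v + w)].

x(t) = -c_1e^(-t) - c_2te^(-t) - 2c_2e^(-t), y(t) = -c_1e^(-t) - c_2te^(-t) - c_2e^(-t)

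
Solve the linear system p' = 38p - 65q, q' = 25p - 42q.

p(t) = 3C_1e^(-2t)sin(5t) + 2C_1e^(-2t)cos(5t) + 2C_2e^(-2t)sin(5t) - 3C_2e^(-2t)cos(5t), q(t) = 2C_1e^(-2t)sin(5t) + C_1e^(-2t)cos(5t) + C_2e^(-2t)sin(5t) - 2C_2e^(-2t)cos(5t)

Coefficient matrix A = [[38, -65], [25, -42]].
Characteristic polynomial det(A - λI) = λ^2 + 4λ + 29 = 0.
Eigenvalues λ = -2 ± 5i (complex conjugate pair).
For λ=-2+5i: an eigenvector is (2,1) - i(3,2) = (2 - 3i, 1 - 2i).
A real fundamental pair from Re and Im of e^((-2+5i)t)v: X_1 = e^(-2t)(cos(5t)·(2,1) + sin(5t)·(3,2)), X_2 = e^(-2t)(sin(5t)·(2,1) - cos(5t)·(3,2)).
General solution: C_1X_1 + C_2X_2.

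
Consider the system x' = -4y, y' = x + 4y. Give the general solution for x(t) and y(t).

Coefficient matrix A = [[0, -4], [1, 4]].
Characteristic polynomial det(A - λI) = λ^2 - 4λ + 4 = 0.
Single eigenvalue λ = 2 with algebraic multiplicity 2.
Eigenvector v = (-2,1); generalized eigenvector w with (A-λI)w=v is (-1,1).
General solution: e^(2t)[c_1·v + c_2·(t·v + w)].

x(t) = -2c_1e^(2t) - 2c_2te^(2t) - c_2e^(2t), y(t) = c_1e^(2t) + c_2te^(2t) + c_2e^(2t)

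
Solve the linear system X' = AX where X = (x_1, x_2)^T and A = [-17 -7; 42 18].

x_1(t) = -C_1e^(-3t) + C_2e^(4t), x_2(t) = 2C_1e^(-3t) - 3C_2e^(4t)

Coefficient matrix A = [[-17, -7], [42, 18]].
Characteristic polynomial det(A - λI) = λ^2 - λ - 12 = 0.
Eigenvalues λ = -3, 4.
For λ=-3: (A-λI) row 1 is [-14, -7], so an eigenvector is (-1, 2).
For λ=4: (A-λI) row 1 is [-21, -7], so an eigenvector is (1, -3).
General solution: C_1e^(-3t)(-1,2) + C_2e^(4t)(1,-3).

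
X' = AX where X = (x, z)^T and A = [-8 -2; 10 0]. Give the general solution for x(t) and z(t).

Coefficient matrix A = [[-8, -2], [10, 0]].
Characteristic polynomial det(A - λI) = λ^2 + 8λ + 20 = 0.
Eigenvalues λ = -4 ± 2i (complex conjugate pair).
For λ=-4+2i: an eigenvector is (1,-2) - i(0,1) = (1, -2 - i).
A real fundamental pair from Re and Im of e^((-4+2i)t)v: X_1 = e^(-4t)(cos(2t)·(1,-2) + sin(2t)·(0,1)), X_2 = e^(-4t)(sin(2t)·(1,-2) - cos(2t)·(0,1)).
General solution: K_1X_1 + K_2X_2.

x(t) = K_1e^(-4t)cos(2t) + K_2e^(-4t)sin(2t), z(t) = K_1e^(-4t)sin(2t) - 2K_1e^(-4t)cos(2t) - 2K_2e^(-4t)sin(2t) - K_2e^(-4t)cos(2t)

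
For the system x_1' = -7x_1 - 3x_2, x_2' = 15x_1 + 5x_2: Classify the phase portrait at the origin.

stable spiral

A = [[-7,-3],[15,5]]; det(A-λI) = λ^2 + 2λ + 10.
λ = -1 ± 3i: negative real part.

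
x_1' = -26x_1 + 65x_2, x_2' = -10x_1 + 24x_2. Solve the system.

Coefficient matrix A = [[-26, 65], [-10, 24]].
Characteristic polynomial det(A - λI) = λ^2 + 2λ + 26 = 0.
Eigenvalues λ = -1 ± 5i (complex conjugate pair).
For λ=-1+5i: an eigenvector is (-2,-1) - i(-3,-1) = (-2 + 3i, -1 + i).
A real fundamental pair from Re and Im of e^((-1+5i)t)v: X_1 = e^(-t)(cos(5t)·(-2,-1) + sin(5t)·(-3,-1)), X_2 = e^(-t)(sin(5t)·(-2,-1) - cos(5t)·(-3,-1)).
General solution: K_1X_1 + K_2X_2.

x_1(t) = -3K_1e^(-t)sin(5t) - 2K_1e^(-t)cos(5t) - 2K_2e^(-t)sin(5t) + 3K_2e^(-t)cos(5t), x_2(t) = -K_1e^(-t)sin(5t) - K_1e^(-t)cos(5t) - K_2e^(-t)sin(5t) + K_2e^(-t)cos(5t)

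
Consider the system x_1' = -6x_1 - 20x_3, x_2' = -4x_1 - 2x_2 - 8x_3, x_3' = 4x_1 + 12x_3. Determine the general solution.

x_1(t) = -2K_1e^(4t) + 5K_3e^(2t), x_2(t) = K_2e^(-2t) - K_3e^(2t), x_3(t) = K_1e^(4t) - 2K_3e^(2t)

Coefficient matrix A = [[-6, 0, -20], [-4, -2, -8], [4, 0, 12]].
det(A - λI) = 0 gives eigenvalues λ = 4, -2, 2.
For λ=4: eigenvector (-2,0,1).
For λ=-2: eigenvector (0,1,0).
For λ=2: eigenvector (5,-1,-2).
General solution: K_1e^(4t)(-2,0,1) + K_2e^(-2t)(0,1,0) + K_3e^(2t)(5,-1,-2).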